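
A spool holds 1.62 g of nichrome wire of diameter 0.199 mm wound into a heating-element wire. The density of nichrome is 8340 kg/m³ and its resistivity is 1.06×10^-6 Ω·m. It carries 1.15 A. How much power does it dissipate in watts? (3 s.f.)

281 W

A = π(d/2)² = π(9.9500e-05 m)² = 3.1103e-08 m²
L = m/(density·A) = 0.00162/(8340×3.1103e-08) = 6.245 m
R = ρL/A = (1.06×10^-6)(6.245)/(3.1103e-08) = 212.8 Ω
P = I²R = (1.15)² × 212.8 = 281 W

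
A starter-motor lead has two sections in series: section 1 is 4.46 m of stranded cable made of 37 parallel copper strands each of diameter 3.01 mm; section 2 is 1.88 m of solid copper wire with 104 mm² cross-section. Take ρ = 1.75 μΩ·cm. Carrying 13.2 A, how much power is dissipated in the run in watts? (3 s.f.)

0.107 W

ρ = 1.75 μΩ·cm = 1.75×10^-8 Ω·m
Section 1: A_strand = π(1.5050e-03)² = 7.116e-06 m²; R₁ = ρL/(N·A_s) = (1.75×10^-8)(4.46)/(37×7.116e-06) = 2.964×10^-4 Ω
Section 2: A = 104 mm² = 1.040e-04 m²
R₂ = (1.75×10^-8)(1.88)/(1.040e-04) = 3.163×10^-4 Ω
R = R₁ + R₂ = 6.128×10^-4 Ω
P = I²R = (13.2)² × 6.128×10^-4 = 0.107 W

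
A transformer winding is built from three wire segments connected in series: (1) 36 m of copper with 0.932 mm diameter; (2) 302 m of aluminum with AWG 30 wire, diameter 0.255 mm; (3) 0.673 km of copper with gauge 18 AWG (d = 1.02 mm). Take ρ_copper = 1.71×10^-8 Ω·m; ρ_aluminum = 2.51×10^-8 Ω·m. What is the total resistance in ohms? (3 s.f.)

163 Ω

Seg 1: A = π(d/2)² = π(4.6600e-04 m)² = 6.822e-07 m²
R_1 = (1.71×10^-8)(36)/(6.822e-07) = 0.9024 Ω
Seg 2: A = π(0.255/2 mm)² = π(1.2750e-04 m)² = 5.107e-08 m²
R_2 = (2.51×10^-8)(302)/(5.107e-08) = 148.4 Ω
Seg 3: A = π(1.02/2 mm)² = π(5.1000e-04 m)² = 8.171e-07 m²
R_3 = (1.71×10^-8)(673)/(8.171e-07) = 14.08 Ω
R_total = R_1 + R_2 + R_3 = 163 Ω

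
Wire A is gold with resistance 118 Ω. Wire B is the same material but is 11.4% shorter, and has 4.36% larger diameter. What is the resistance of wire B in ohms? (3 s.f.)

R ∝ L/d², so R_B/R_A = (1 − 11.4/100) × (1 + 4.36/100)⁻²
= 0.886 × 0.9182 = 0.8135
R_B = 0.8135 × 118 = 96.0 Ω

96.0 Ω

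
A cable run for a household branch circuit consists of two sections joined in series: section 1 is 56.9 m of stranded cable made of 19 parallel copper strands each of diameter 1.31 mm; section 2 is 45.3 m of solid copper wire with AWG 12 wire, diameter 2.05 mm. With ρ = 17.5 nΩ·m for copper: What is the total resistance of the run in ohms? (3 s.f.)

0.279 Ω

ρ = 17.5 nΩ·m = 1.75×10^-8 Ω·m
Section 1: A_strand = π(6.5500e-04)² = 1.348e-06 m²; R₁ = ρL/(N·A_s) = (1.75×10^-8)(56.9)/(19×1.348e-06) = 0.03888 Ω
Section 2: A = π(2.05/2 mm)² = π(1.0250e-03 m)² = 3.301e-06 m²
R₂ = (1.75×10^-8)(45.3)/(3.301e-06) = 0.2402 Ω
R = R₁ + R₂ = 0.279 Ω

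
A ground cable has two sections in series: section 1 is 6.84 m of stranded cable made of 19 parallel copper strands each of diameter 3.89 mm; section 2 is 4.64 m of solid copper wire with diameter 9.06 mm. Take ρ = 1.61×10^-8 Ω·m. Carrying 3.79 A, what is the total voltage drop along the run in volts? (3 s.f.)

Section 1: A_strand = π(1.9450e-03)² = 1.188e-05 m²; R₁ = ρL/(N·A_s) = (1.61×10^-8)(6.84)/(19×1.188e-05) = 4.877×10^-4 Ω
Section 2: A = π(d/2)² = π(4.5300e-03 m)² = 6.447e-05 m²
R₂ = (1.61×10^-8)(4.64)/(6.447e-05) = 0.001159 Ω
R = R₁ + R₂ = 0.001646 Ω
V = IR = 3.79 × 0.001646 = 0.00624 V

0.00624 V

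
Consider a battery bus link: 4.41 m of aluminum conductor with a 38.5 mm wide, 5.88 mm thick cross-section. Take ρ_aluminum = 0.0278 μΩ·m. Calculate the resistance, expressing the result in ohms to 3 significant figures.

5.42×10^-4 Ω

ρ = 0.0278 μΩ·m = 2.78×10^-8 Ω·m
A = 38.5 × 5.88 mm² = 226 mm² = 2.264e-04 m²
R = ρL/A = (2.78×10^-8)(4.41 m)/(2.264e-04 m²) = 5.42×10^-4 Ω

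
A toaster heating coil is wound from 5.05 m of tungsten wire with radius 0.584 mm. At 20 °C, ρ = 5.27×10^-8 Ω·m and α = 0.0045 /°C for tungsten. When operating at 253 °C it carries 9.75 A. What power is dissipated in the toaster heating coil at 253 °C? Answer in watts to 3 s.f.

48.4 W

A = πr² = π(5.8400e-04 m)² = 1.071e-06 m²
R₍20₎ = ρL/A = (5.27×10^-8)(5.05)/(1.071e-06) = 0.2484 Ω
R₍253₎ = R₍20₎(1 + αΔT) = 0.2484 × (1 + 0.0045×233) = 0.5088 Ω
P = I²R = (9.75)² × 0.5088 = 48.4 W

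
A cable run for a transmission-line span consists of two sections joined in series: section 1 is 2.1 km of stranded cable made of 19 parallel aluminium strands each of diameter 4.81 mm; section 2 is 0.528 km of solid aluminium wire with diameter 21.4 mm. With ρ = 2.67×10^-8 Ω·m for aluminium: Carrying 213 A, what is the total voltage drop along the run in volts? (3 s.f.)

42.9 V

Section 1: A_strand = π(2.4050e-03)² = 1.817e-05 m²; R₁ = ρL/(N·A_s) = (2.67×10^-8)(2100)/(19×1.817e-05) = 0.1624 Ω
Section 2: A = π(d/2)² = π(1.0700e-02 m)² = 3.597e-04 m²
R₂ = (2.67×10^-8)(528)/(3.597e-04) = 0.03919 Ω
R = R₁ + R₂ = 0.2016 Ω
V = IR = 213 × 0.2016 = 42.9 V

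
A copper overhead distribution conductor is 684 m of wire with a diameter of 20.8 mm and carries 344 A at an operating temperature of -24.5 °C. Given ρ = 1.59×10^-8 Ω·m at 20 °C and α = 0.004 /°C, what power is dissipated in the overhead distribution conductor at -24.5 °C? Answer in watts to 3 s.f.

3110 W

A = π(d/2)² = π(1.0400e-02 m)² = 3.398e-04 m²
R₍20₎ = ρL/A = (1.59×10^-8)(684)/(3.398e-04) = 0.03201 Ω
R₍-24.5₎ = R₍20₎(1 + αΔT) = 0.03201 × (1 + 0.004×-44.5) = 0.02631 Ω
P = I²R = (344)² × 0.02631 = 3110 W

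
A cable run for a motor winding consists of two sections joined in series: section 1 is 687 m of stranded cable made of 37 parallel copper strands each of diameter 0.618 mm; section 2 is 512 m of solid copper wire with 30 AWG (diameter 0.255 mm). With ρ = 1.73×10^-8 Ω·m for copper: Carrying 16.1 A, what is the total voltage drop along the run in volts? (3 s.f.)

2810 V

Section 1: A_strand = π(3.0900e-04)² = 3.000e-07 m²; R₁ = ρL/(N·A_s) = (1.73×10^-8)(687)/(37×3.000e-07) = 1.071 Ω
Section 2: A = π(0.255/2 mm)² = π(1.2750e-04 m)² = 5.107e-08 m²
R₂ = (1.73×10^-8)(512)/(5.107e-08) = 173.4 Ω
R = R₁ + R₂ = 174.5 Ω
V = IR = 16.1 × 174.5 = 2810 V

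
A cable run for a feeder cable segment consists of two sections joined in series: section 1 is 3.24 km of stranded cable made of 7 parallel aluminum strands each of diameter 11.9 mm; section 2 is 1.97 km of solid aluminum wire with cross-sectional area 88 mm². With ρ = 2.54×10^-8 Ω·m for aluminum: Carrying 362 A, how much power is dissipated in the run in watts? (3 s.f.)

Section 1: A_strand = π(5.9500e-03)² = 1.112e-04 m²; R₁ = ρL/(N·A_s) = (2.54×10^-8)(3240)/(7×1.112e-04) = 0.1057 Ω
Section 2: A = 88 mm² = 8.800e-05 m²
R₂ = (2.54×10^-8)(1970)/(8.800e-05) = 0.5686 Ω
R = R₁ + R₂ = 0.6743 Ω
P = I²R = (362)² × 0.6743 = 88400 W

88400 W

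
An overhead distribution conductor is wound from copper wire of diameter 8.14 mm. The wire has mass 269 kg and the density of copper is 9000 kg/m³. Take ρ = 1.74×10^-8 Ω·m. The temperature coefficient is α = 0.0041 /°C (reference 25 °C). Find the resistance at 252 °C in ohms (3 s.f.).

0.371 Ω

A = π(d/2)² = π(4.0700e-03 m)² = 5.2040e-05 m²
L = m/(density·A) = 269/(9000×5.2040e-05) = 574.3 m
R = ρL/A = (1.74×10^-8)(574.3)/(5.2040e-05) = 0.192 Ω
R(252 °C) = 0.192 × (1 + 0.0041×227) = 0.371 Ω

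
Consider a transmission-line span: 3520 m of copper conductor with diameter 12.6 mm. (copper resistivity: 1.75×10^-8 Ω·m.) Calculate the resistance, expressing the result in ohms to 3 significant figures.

A = π(d/2)² = π(6.3000e-03 m)² = 1.247e-04 m²
R = ρL/A = (1.75×10^-8)(3520 m)/(1.247e-04 m²) = 0.494 Ω

0.494 Ω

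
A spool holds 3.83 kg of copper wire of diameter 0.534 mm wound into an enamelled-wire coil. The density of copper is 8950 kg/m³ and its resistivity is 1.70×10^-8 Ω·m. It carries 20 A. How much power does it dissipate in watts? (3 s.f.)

58000 W

A = π(d/2)² = π(2.6700e-04 m)² = 2.2396e-07 m²
L = m/(density·A) = 3.83/(8950×2.2396e-07) = 1911 m
R = ρL/A = (1.70×10^-8)(1911)/(2.2396e-07) = 145 Ω
P = I²R = (20)² × 145 = 58000 W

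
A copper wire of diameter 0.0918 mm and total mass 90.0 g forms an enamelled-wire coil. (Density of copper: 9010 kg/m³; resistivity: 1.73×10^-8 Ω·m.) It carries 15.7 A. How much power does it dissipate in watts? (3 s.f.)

9.72×10^5 W

A = π(d/2)² = π(4.5900e-05 m)² = 6.6187e-09 m²
L = m/(density·A) = 0.09/(9010×6.6187e-09) = 1509 m
R = ρL/A = (1.73×10^-8)(1509)/(6.6187e-09) = 3945 Ω
P = I²R = (15.7)² × 3945 = 9.72×10^5 W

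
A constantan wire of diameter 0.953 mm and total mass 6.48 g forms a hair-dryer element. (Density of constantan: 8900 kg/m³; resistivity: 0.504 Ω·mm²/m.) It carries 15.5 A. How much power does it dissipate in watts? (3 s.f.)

173 W

ρ = 0.504 Ω·mm²/m = 5.04×10^-7 Ω·m
A = π(d/2)² = π(4.7650e-04 m)² = 7.1331e-07 m²
L = m/(density·A) = 0.00648/(8900×7.1331e-07) = 1.021 m
R = ρL/A = (5.04×10^-7)(1.021)/(7.1331e-07) = 0.7212 Ω
P = I²R = (15.5)² × 0.7212 = 173 W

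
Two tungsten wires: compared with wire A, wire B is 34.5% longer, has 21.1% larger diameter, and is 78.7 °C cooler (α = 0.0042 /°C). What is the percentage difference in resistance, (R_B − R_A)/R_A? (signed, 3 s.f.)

R ∝ ρL/d² with ρ ∝ (1+αΔT), so R_B/R_A = (1 + 34.5/100) × (1 + 21.1/100)⁻² × (1 − 0.0042×78.7)
= 1.345 × 0.6819 × 0.6695 = 0.614
(R_B − R_A)/R_A = 0.614 − 1 = -38.6%

-38.6%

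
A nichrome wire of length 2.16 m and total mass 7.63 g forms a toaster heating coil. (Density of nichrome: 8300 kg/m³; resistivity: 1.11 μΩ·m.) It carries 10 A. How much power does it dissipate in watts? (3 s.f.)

ρ = 1.11 μΩ·m = 1.11×10^-6 Ω·m
A = m/(density·L) = 0.00763/(8300×2.16) = 4.2559e-07 m²
R = ρL/A = (1.11×10^-6)(2.16)/(4.2559e-07) = 5.634 Ω
P = I²R = (10)² × 5.634 = 563 W

563 W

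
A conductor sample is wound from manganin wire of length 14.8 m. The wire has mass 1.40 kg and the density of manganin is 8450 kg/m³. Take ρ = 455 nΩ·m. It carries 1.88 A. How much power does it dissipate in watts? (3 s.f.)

ρ = 455 nΩ·m = 4.55×10^-7 Ω·m
A = m/(density·L) = 1.4/(8450×14.8) = 1.1195e-05 m²
R = ρL/A = (4.55×10^-7)(14.8)/(1.1195e-05) = 0.6015 Ω
P = I²R = (1.88)² × 0.6015 = 2.13 W

2.13 W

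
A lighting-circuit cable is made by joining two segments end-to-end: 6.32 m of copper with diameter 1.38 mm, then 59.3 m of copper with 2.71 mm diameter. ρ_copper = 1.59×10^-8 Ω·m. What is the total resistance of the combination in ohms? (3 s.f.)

Segment 1: A = π(d/2)² = π(6.9000e-04 m)² = 1.496e-06 m²
R₁ = ρL/A = (1.59×10^-8)(6.32)/(1.496e-06) = 0.06718 Ω
Segment 2: A = π(d/2)² = π(1.3550e-03 m)² = 5.768e-06 m²
R₂ = (1.59×10^-8)(59.3)/(5.768e-06) = 0.1635 Ω
R = R₁ + R₂ = 0.231 Ω

0.231 Ω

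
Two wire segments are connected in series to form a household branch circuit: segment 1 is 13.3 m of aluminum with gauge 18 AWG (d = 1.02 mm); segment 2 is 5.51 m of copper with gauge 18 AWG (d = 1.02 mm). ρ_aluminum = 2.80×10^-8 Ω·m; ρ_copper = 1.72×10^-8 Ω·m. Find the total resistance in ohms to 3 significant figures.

Segment 1: A = π(1.02/2 mm)² = π(5.1000e-04 m)² = 8.171e-07 m²
R₁ = ρL/A = (2.80×10^-8)(13.3)/(8.171e-07) = 0.4557 Ω
R₂ = (1.72×10^-8)(5.51)/(8.171e-07) = 0.116 Ω
R = R₁ + R₂ = 0.572 Ω

0.572 Ω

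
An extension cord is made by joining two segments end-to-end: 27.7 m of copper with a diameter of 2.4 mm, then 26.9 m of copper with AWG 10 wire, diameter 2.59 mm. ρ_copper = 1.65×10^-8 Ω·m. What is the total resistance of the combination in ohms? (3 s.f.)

Segment 1: A = π(d/2)² = π(1.2000e-03 m)² = 4.524e-06 m²
R₁ = ρL/A = (1.65×10^-8)(27.7)/(4.524e-06) = 0.101 Ω
Segment 2: A = π(2.59/2 mm)² = π(1.2950e-03 m)² = 5.269e-06 m²
R₂ = (1.65×10^-8)(26.9)/(5.269e-06) = 0.08425 Ω
R = R₁ + R₂ = 0.185 Ω

0.185 Ω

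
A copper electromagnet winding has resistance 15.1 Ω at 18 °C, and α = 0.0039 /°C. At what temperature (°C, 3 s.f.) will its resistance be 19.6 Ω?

R = R₀(1 + α(T − T₀)) ⇒ T = T₀ + (R/R₀ − 1)/α
T = 18 + (19.6/15.1 − 1)/0.0039 = 18 + (0.298)/0.0039 = 94.4 °C

94.4 °C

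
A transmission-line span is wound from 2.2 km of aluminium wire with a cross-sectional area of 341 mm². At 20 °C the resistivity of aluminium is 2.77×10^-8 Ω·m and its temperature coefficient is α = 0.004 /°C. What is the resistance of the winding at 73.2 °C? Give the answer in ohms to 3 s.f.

A = 341 mm² = 3.410e-04 m²
R₍20°C₎ = ρL/A = (2.77×10^-8)(2200)/(3.410e-04) = 0.1787 Ω
R = R₀(1 + αΔT) = 0.1787(1 + 0.004×53.2) = 0.217 Ω

0.217 Ω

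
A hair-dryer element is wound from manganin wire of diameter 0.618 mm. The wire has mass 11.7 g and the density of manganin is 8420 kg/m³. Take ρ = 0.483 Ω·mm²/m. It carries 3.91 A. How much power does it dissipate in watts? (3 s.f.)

114 W

ρ = 0.483 Ω·mm²/m = 4.83×10^-7 Ω·m
A = π(d/2)² = π(3.0900e-04 m)² = 2.9996e-07 m²
L = m/(density·A) = 0.0117/(8420×2.9996e-07) = 4.632 m
R = ρL/A = (4.83×10^-7)(4.632)/(2.9996e-07) = 7.459 Ω
P = I²R = (3.91)² × 7.459 = 114 W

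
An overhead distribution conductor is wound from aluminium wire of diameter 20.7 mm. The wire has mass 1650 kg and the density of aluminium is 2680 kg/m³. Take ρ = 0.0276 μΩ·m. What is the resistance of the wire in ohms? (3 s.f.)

ρ = 0.0276 μΩ·m = 2.76×10^-8 Ω·m
A = π(d/2)² = π(1.0350e-02 m)² = 3.3654e-04 m²
L = m/(density·A) = 1650/(2680×3.3654e-04) = 1829 m
R = ρL/A = (2.76×10^-8)(1829)/(3.3654e-04) = 0.150 Ω

0.150 Ω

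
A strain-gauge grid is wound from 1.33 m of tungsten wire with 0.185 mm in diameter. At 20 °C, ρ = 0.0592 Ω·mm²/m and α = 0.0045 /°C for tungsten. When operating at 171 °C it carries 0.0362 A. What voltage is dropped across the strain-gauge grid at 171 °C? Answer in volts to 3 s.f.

0.178 V

ρ = 0.0592 Ω·mm²/m = 5.92×10^-8 Ω·m
A = π(d/2)² = π(9.2500e-05 m)² = 2.688e-08 m²
R₍20₎ = ρL/A = (5.92×10^-8)(1.33)/(2.688e-08) = 2.929 Ω
R₍171₎ = R₍20₎(1 + αΔT) = 2.929 × (1 + 0.0045×151) = 4.919 Ω
V = IR = 0.0362 × 4.919 = 0.178 V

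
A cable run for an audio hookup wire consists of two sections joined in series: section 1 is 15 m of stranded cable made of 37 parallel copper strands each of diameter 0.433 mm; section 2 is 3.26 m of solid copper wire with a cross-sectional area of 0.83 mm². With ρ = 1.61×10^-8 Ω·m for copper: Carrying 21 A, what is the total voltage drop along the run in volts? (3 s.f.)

Section 1: A_strand = π(2.1650e-04)² = 1.473e-07 m²; R₁ = ρL/(N·A_s) = (1.61×10^-8)(15)/(37×1.473e-07) = 0.04433 Ω
Section 2: A = 0.83 mm² = 8.300e-07 m²
R₂ = (1.61×10^-8)(3.26)/(8.300e-07) = 0.06324 Ω
R = R₁ + R₂ = 0.1076 Ω
V = IR = 21 × 0.1076 = 2.26 V

2.26 V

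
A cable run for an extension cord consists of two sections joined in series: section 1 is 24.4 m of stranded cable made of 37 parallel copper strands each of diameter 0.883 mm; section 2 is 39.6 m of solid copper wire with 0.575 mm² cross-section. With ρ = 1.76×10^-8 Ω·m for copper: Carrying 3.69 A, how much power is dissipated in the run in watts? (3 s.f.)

Section 1: A_strand = π(4.4150e-04)² = 6.124e-07 m²; R₁ = ρL/(N·A_s) = (1.76×10^-8)(24.4)/(37×6.124e-07) = 0.01895 Ω
Section 2: A = 0.575 mm² = 5.750e-07 m²
R₂ = (1.76×10^-8)(39.6)/(5.750e-07) = 1.212 Ω
R = R₁ + R₂ = 1.231 Ω
P = I²R = (3.69)² × 1.231 = 16.8 W

16.8 W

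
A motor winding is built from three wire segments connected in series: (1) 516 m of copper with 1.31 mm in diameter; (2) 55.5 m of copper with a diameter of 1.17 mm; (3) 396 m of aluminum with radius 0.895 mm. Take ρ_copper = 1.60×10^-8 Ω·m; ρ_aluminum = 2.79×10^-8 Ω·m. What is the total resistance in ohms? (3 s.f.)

Seg 1: A = π(d/2)² = π(6.5500e-04 m)² = 1.348e-06 m²
R_1 = (1.60×10^-8)(516)/(1.348e-06) = 6.125 Ω
Seg 2: A = π(d/2)² = π(5.8500e-04 m)² = 1.075e-06 m²
R_2 = (1.60×10^-8)(55.5)/(1.075e-06) = 0.8259 Ω
Seg 3: A = πr² = π(8.9500e-04 m)² = 2.516e-06 m²
R_3 = (2.79×10^-8)(396)/(2.516e-06) = 4.39 Ω
R_total = R_1 + R_2 + R_3 = 11.3 Ω

11.3 Ω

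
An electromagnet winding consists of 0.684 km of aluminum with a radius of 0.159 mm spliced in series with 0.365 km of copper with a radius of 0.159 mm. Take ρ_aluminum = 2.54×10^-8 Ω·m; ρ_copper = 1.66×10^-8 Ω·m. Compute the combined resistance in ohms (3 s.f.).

295 Ω

Segment 1: A = πr² = π(1.5900e-04 m)² = 7.942e-08 m²
R₁ = ρL/A = (2.54×10^-8)(684)/(7.942e-08) = 218.7 Ω
R₂ = (1.66×10^-8)(365)/(7.942e-08) = 76.29 Ω
R = R₁ + R₂ = 295 Ω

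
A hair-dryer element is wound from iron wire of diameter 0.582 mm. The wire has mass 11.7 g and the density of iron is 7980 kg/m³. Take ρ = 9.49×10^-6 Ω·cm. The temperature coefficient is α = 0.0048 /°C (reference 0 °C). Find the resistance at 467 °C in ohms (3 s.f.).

6.37 Ω

ρ = 9.49×10^-6 Ω·cm = 9.49×10^-8 Ω·m
A = π(d/2)² = π(2.9100e-04 m)² = 2.6603e-07 m²
L = m/(density·A) = 0.0117/(7980×2.6603e-07) = 5.511 m
R = ρL/A = (9.49×10^-8)(5.511)/(2.6603e-07) = 1.966 Ω
R(467 °C) = 1.966 × (1 + 0.0048×467) = 6.37 Ω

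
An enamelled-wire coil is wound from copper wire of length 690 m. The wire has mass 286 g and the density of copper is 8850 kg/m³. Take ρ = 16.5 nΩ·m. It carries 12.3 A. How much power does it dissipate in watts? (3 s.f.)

36800 W

ρ = 16.5 nΩ·m = 1.65×10^-8 Ω·m
A = m/(density·L) = 0.286/(8850×690) = 4.6835e-08 m²
R = ρL/A = (1.65×10^-8)(690)/(4.6835e-08) = 243.1 Ω
P = I²R = (12.3)² × 243.1 = 36800 W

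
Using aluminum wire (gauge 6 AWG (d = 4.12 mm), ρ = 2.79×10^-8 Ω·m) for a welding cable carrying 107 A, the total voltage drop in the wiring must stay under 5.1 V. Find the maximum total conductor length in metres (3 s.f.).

22.8 m

A = π(4.12/2 mm)² = π(2.0600e-03 m)² = 1.333e-05 m²
L_max = V_max·A/(1·ρI) = (5.1)(1.333e-05)/(2.79×10^-8×107) = 22.8 m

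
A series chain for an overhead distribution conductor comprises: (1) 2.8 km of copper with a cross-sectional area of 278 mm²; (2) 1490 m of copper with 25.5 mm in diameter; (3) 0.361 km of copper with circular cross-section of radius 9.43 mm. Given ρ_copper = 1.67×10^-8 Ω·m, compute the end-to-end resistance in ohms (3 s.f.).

0.239 Ω

Seg 1: A = 278 mm² = 2.780e-04 m²
R_1 = (1.67×10^-8)(2800)/(2.780e-04) = 0.1682 Ω
Seg 2: A = π(d/2)² = π(1.2750e-02 m)² = 5.107e-04 m²
R_2 = (1.67×10^-8)(1490)/(5.107e-04) = 0.04872 Ω
Seg 3: A = πr² = π(9.4300e-03 m)² = 2.794e-04 m²
R_3 = (1.67×10^-8)(361)/(2.794e-04) = 0.02158 Ω
R_total = R_1 + R_2 + R_3 = 0.239 Ω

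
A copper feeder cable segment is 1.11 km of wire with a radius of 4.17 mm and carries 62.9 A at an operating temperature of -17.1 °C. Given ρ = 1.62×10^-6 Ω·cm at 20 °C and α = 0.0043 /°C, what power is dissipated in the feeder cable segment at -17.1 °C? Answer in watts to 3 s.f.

ρ = 1.62×10^-6 Ω·cm = 1.62×10^-8 Ω·m
A = πr² = π(4.1700e-03 m)² = 5.463e-05 m²
R₍20₎ = ρL/A = (1.62×10^-8)(1110)/(5.463e-05) = 0.3292 Ω
R₍-17.1₎ = R₍20₎(1 + αΔT) = 0.3292 × (1 + 0.0043×-37.1) = 0.2767 Ω
P = I²R = (62.9)² × 0.2767 = 1090 W

1090 W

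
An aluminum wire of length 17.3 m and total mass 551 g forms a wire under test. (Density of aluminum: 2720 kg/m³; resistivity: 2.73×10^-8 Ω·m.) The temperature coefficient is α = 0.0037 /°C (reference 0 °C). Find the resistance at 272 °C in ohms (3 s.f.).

0.0809 Ω

A = m/(density·L) = 0.551/(2720×17.3) = 1.1709e-05 m²
R = ρL/A = (2.73×10^-8)(17.3)/(1.1709e-05) = 0.04033 Ω
R(272 °C) = 0.04033 × (1 + 0.0037×272) = 0.0809 Ω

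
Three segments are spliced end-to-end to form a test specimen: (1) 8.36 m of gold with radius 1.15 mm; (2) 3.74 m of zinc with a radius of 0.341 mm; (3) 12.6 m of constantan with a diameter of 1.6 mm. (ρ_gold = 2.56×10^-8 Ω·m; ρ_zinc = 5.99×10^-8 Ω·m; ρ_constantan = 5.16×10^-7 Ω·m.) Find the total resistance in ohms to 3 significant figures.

3.90 Ω

Seg 1: A = πr² = π(1.1500e-03 m)² = 4.155e-06 m²
R_1 = (2.56×10^-8)(8.36)/(4.155e-06) = 0.05151 Ω
Seg 2: A = πr² = π(3.4100e-04 m)² = 3.653e-07 m²
R_2 = (5.99×10^-8)(3.74)/(3.653e-07) = 0.6133 Ω
Seg 3: A = π(d/2)² = π(8.0000e-04 m)² = 2.011e-06 m²
R_3 = (5.16×10^-7)(12.6)/(2.011e-06) = 3.234 Ω
R_total = R_1 + R_2 + R_3 = 3.90 Ω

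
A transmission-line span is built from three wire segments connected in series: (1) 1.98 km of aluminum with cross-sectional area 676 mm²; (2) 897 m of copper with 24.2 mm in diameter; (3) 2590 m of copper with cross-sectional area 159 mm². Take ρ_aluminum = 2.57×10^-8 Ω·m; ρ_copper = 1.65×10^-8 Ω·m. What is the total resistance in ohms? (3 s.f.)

Seg 1: A = 676 mm² = 6.760e-04 m²
R_1 = (2.57×10^-8)(1980)/(6.760e-04) = 0.07528 Ω
Seg 2: A = π(d/2)² = π(1.2100e-02 m)² = 4.600e-04 m²
R_2 = (1.65×10^-8)(897)/(4.600e-04) = 0.03218 Ω
Seg 3: A = 159 mm² = 1.590e-04 m²
R_3 = (1.65×10^-8)(2590)/(1.590e-04) = 0.2688 Ω
R_total = R_1 + R_2 + R_3 = 0.376 Ω

0.376 Ω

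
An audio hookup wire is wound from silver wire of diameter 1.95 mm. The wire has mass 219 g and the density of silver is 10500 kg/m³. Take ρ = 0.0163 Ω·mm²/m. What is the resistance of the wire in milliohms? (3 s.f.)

38.1 mΩ

ρ = 0.0163 Ω·mm²/m = 1.63×10^-8 Ω·m
A = π(d/2)² = π(9.7500e-04 m)² = 2.9865e-06 m²
L = m/(density·A) = 0.219/(10500×2.9865e-06) = 6.984 m
R = ρL/A = (1.63×10^-8)(6.984)/(2.9865e-06) = 38.1 mΩ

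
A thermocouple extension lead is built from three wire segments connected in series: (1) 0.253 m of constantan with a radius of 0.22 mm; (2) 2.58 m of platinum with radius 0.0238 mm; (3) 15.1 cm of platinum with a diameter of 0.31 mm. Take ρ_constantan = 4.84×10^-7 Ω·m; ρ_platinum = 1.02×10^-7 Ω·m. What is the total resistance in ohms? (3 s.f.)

Seg 1: A = πr² = π(2.2000e-04 m)² = 1.521e-07 m²
R_1 = (4.84×10^-7)(0.253)/(1.521e-07) = 0.8053 Ω
Seg 2: A = πr² = π(2.3800e-05 m)² = 1.780e-09 m²
R_2 = (1.02×10^-7)(2.58)/(1.780e-09) = 147.9 Ω
Seg 3: A = π(d/2)² = π(1.5500e-04 m)² = 7.548e-08 m²
R_3 = (1.02×10^-7)(0.151)/(7.548e-08) = 0.2041 Ω
R_total = R_1 + R_2 + R_3 = 149 Ω

149 Ω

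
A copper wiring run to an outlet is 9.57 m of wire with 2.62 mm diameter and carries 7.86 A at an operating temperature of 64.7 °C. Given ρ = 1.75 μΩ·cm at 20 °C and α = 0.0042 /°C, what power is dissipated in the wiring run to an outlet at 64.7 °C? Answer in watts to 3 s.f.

ρ = 1.75 μΩ·cm = 1.75×10^-8 Ω·m
A = π(d/2)² = π(1.3100e-03 m)² = 5.391e-06 m²
R₍20₎ = ρL/A = (1.75×10^-8)(9.57)/(5.391e-06) = 0.03106 Ω
R₍64.7₎ = R₍20₎(1 + αΔT) = 0.03106 × (1 + 0.0042×44.7) = 0.0369 Ω
P = I²R = (7.86)² × 0.0369 = 2.28 W

2.28 W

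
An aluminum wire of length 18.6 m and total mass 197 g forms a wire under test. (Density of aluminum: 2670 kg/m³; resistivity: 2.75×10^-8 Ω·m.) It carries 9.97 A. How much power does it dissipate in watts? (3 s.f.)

A = m/(density·L) = 0.197/(2670×18.6) = 3.9668e-06 m²
R = ρL/A = (2.75×10^-8)(18.6)/(3.9668e-06) = 0.1289 Ω
P = I²R = (9.97)² × 0.1289 = 12.8 W

12.8 W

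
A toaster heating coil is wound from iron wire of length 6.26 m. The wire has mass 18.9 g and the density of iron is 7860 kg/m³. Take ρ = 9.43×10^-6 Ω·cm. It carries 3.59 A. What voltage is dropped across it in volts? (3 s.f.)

5.52 V

ρ = 9.43×10^-6 Ω·cm = 9.43×10^-8 Ω·m
A = m/(density·L) = 0.0189/(7860×6.26) = 3.8412e-07 m²
R = ρL/A = (9.43×10^-8)(6.26)/(3.8412e-07) = 1.537 Ω
V = IR = 3.59 × 1.537 = 5.52 V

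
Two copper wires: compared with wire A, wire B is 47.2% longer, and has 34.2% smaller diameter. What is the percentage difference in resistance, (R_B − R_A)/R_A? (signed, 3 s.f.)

240%

R ∝ L/d², so R_B/R_A = (1 + 47.2/100) × (1 − 34.2/100)⁻²
= 1.472 × 2.31 = 3.4
(R_B − R_A)/R_A = 3.4 − 1 = 240%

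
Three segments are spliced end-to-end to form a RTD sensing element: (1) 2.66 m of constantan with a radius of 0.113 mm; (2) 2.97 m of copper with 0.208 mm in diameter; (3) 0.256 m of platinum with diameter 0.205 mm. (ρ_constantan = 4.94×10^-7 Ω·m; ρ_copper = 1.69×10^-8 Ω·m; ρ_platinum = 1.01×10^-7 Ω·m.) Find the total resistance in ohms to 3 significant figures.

35.0 Ω

Seg 1: A = πr² = π(1.1300e-04 m)² = 4.011e-08 m²
R_1 = (4.94×10^-7)(2.66)/(4.011e-08) = 32.76 Ω
Seg 2: A = π(d/2)² = π(1.0400e-04 m)² = 3.398e-08 m²
R_2 = (1.69×10^-8)(2.97)/(3.398e-08) = 1.477 Ω
Seg 3: A = π(d/2)² = π(1.0250e-04 m)² = 3.301e-08 m²
R_3 = (1.01×10^-7)(0.256)/(3.301e-08) = 0.7834 Ω
R_total = R_1 + R_2 + R_3 = 35.0 Ω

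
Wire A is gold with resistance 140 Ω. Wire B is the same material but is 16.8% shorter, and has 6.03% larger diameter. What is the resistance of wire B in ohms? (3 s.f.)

104 Ω

R ∝ L/d², so R_B/R_A = (1 − 16.8/100) × (1 + 6.03/100)⁻²
= 0.832 × 0.8895 = 0.7401
R_B = 0.7401 × 140 = 104 Ω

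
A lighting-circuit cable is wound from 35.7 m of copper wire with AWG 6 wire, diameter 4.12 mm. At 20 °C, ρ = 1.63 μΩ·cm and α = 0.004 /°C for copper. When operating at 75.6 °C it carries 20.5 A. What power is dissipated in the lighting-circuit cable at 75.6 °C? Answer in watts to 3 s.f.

ρ = 1.63 μΩ·cm = 1.63×10^-8 Ω·m
A = π(4.12/2 mm)² = π(2.0600e-03 m)² = 1.333e-05 m²
R₍20₎ = ρL/A = (1.63×10^-8)(35.7)/(1.333e-05) = 0.04365 Ω
R₍75.6₎ = R₍20₎(1 + αΔT) = 0.04365 × (1 + 0.004×55.6) = 0.05336 Ω
P = I²R = (20.5)² × 0.05336 = 22.4 W

22.4 W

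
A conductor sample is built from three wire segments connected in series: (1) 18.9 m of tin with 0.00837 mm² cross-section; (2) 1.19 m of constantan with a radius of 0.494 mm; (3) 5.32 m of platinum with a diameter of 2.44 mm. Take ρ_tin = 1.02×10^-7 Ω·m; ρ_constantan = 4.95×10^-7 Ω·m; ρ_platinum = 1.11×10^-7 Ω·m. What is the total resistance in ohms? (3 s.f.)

231 Ω

Seg 1: A = 0.00837 mm² = 8.370e-09 m²
R_1 = (1.02×10^-7)(18.9)/(8.370e-09) = 230.3 Ω
Seg 2: A = πr² = π(4.9400e-04 m)² = 7.667e-07 m²
R_2 = (4.95×10^-7)(1.19)/(7.667e-07) = 0.7683 Ω
Seg 3: A = π(d/2)² = π(1.2200e-03 m)² = 4.676e-06 m²
R_3 = (1.11×10^-7)(5.32)/(4.676e-06) = 0.1263 Ω
R_total = R_1 + R_2 + R_3 = 231 Ω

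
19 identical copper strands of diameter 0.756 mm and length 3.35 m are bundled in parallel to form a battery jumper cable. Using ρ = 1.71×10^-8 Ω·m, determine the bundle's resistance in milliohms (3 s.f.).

6.72 mΩ

A_strand = π(3.7800e-04 m)² = 4.489e-07 m²
R_strand = ρL/A = (1.71×10^-8)(3.35)/(4.489e-07) = 0.1276 Ω
R_total = R_strand/N = 0.1276/19 = 6.72 mΩ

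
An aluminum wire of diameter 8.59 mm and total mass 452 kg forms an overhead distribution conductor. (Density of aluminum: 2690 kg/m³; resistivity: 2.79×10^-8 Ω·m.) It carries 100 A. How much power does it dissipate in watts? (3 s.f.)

14000 W

A = π(d/2)² = π(4.2950e-03 m)² = 5.7953e-05 m²
L = m/(density·A) = 452/(2690×5.7953e-05) = 2899 m
R = ρL/A = (2.79×10^-8)(2899)/(5.7953e-05) = 1.396 Ω
P = I²R = (100)² × 1.396 = 14000 W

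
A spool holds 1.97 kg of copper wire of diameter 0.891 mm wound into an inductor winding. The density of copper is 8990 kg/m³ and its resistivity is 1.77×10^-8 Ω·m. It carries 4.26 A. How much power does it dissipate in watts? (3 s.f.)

A = π(d/2)² = π(4.4550e-04 m)² = 6.2351e-07 m²
L = m/(density·A) = 1.97/(8990×6.2351e-07) = 351.4 m
R = ρL/A = (1.77×10^-8)(351.4)/(6.2351e-07) = 9.977 Ω
P = I²R = (4.26)² × 9.977 = 181 W

181 W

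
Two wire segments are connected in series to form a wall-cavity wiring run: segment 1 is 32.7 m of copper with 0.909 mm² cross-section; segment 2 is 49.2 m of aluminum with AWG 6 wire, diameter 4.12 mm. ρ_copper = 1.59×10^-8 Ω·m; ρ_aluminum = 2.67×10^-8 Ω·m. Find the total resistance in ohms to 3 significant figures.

0.671 Ω

Segment 1: A = 0.909 mm² = 9.090e-07 m²
R₁ = ρL/A = (1.59×10^-8)(32.7)/(9.090e-07) = 0.572 Ω
Segment 2: A = π(4.12/2 mm)² = π(2.0600e-03 m)² = 1.333e-05 m²
R₂ = (2.67×10^-8)(49.2)/(1.333e-05) = 0.09854 Ω
R = R₁ + R₂ = 0.671 Ω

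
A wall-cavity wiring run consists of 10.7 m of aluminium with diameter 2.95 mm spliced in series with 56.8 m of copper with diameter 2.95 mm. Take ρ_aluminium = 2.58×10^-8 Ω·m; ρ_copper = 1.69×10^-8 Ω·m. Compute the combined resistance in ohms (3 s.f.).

Segment 1: A = π(d/2)² = π(1.4750e-03 m)² = 6.835e-06 m²
R₁ = ρL/A = (2.58×10^-8)(10.7)/(6.835e-06) = 0.04039 Ω
R₂ = (1.69×10^-8)(56.8)/(6.835e-06) = 0.1404 Ω
R = R₁ + R₂ = 0.181 Ω

0.181 Ω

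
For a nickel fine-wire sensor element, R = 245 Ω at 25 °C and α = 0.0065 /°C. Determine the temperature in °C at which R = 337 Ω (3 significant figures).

82.8 °C

R = R₀(1 + α(T − T₀)) ⇒ T = T₀ + (R/R₀ − 1)/α
T = 25 + (337/245 − 1)/0.0065 = 25 + (0.3755)/0.0065 = 82.8 °C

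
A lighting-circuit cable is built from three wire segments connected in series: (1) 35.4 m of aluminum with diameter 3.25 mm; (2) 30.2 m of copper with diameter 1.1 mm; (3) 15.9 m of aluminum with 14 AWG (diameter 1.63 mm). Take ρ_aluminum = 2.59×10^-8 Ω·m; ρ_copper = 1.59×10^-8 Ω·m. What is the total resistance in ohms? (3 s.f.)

0.813 Ω

Seg 1: A = π(d/2)² = π(1.6250e-03 m)² = 8.296e-06 m²
R_1 = (2.59×10^-8)(35.4)/(8.296e-06) = 0.1105 Ω
Seg 2: A = π(d/2)² = π(5.5000e-04 m)² = 9.503e-07 m²
R_2 = (1.59×10^-8)(30.2)/(9.503e-07) = 0.5053 Ω
Seg 3: A = π(1.63/2 mm)² = π(8.1500e-04 m)² = 2.087e-06 m²
R_3 = (2.59×10^-8)(15.9)/(2.087e-06) = 0.1973 Ω
R_total = R_1 + R_2 + R_3 = 0.813 Ω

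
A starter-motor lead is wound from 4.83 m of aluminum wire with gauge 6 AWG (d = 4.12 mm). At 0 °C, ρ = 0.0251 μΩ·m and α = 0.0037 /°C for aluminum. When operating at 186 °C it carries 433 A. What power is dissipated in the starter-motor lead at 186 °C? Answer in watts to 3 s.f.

2880 W

ρ = 0.0251 μΩ·m = 2.51×10^-8 Ω·m
A = π(4.12/2 mm)² = π(2.0600e-03 m)² = 1.333e-05 m²
R₍0₎ = ρL/A = (2.51×10^-8)(4.83)/(1.333e-05) = 0.009094 Ω
R₍186₎ = R₍0₎(1 + αΔT) = 0.009094 × (1 + 0.0037×186) = 0.01535 Ω
P = I²R = (433)² × 0.01535 = 2880 W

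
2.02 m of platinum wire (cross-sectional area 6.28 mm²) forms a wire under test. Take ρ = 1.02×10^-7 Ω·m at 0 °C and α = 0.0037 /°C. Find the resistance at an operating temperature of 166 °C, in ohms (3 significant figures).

A = 6.28 mm² = 6.280e-06 m²
R₍0°C₎ = ρL/A = (1.02×10^-7)(2.02)/(6.280e-06) = 0.03281 Ω
R = R₀(1 + αΔT) = 0.03281(1 + 0.0037×166) = 0.0530 Ω

0.0530 Ω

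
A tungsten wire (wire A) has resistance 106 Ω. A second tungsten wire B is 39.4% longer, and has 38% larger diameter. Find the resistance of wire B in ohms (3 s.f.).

77.6 Ω

R ∝ L/d², so R_B/R_A = (1 + 39.4/100) × (1 + 38/100)⁻²
= 1.394 × 0.5251 = 0.732
R_B = 0.732 × 106 = 77.6 Ω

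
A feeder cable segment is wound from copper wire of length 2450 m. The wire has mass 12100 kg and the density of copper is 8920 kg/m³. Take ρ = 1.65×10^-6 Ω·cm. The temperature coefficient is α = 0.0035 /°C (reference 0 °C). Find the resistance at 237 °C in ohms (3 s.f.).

0.134 Ω

ρ = 1.65×10^-6 Ω·cm = 1.65×10^-8 Ω·m
A = m/(density·L) = 12100/(8920×2450) = 5.5367e-04 m²
R = ρL/A = (1.65×10^-8)(2450)/(5.5367e-04) = 0.07301 Ω
R(237 °C) = 0.07301 × (1 + 0.0035×237) = 0.134 Ω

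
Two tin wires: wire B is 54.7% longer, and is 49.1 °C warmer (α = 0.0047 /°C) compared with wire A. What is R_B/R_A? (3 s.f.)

R ∝ ρL/d² with ρ ∝ (1+αΔT), so R_B/R_A = (1 + 54.7/100) × (1 + 0.0047×49.1)
= 1.547 × 1.231 = 1.90

1.90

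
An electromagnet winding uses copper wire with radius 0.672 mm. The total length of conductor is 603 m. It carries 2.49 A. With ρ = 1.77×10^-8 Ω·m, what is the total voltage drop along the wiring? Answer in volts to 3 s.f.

18.7 V

A = πr² = π(6.7200e-04 m)² = 1.419e-06 m²
R = ρL/A = (1.77×10^-8)(603)/(1.419e-06) = 7.523 Ω
V = IR = 2.49 × 7.523 = 18.7 V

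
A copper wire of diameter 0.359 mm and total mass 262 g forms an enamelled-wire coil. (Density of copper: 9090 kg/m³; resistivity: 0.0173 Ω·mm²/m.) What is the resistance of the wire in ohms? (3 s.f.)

ρ = 0.0173 Ω·mm²/m = 1.73×10^-8 Ω·m
A = π(d/2)² = π(1.7950e-04 m)² = 1.0122e-07 m²
L = m/(density·A) = 0.262/(9090×1.0122e-07) = 284.7 m
R = ρL/A = (1.73×10^-8)(284.7)/(1.0122e-07) = 48.7 Ω

48.7 Ω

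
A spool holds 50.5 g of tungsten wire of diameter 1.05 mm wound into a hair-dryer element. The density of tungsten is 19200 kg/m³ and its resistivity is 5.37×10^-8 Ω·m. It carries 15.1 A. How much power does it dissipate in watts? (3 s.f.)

A = π(d/2)² = π(5.2500e-04 m)² = 8.6590e-07 m²
L = m/(density·A) = 0.0505/(19200×8.6590e-07) = 3.038 m
R = ρL/A = (5.37×10^-8)(3.038)/(8.6590e-07) = 0.1884 Ω
P = I²R = (15.1)² × 0.1884 = 43.0 W

43.0 W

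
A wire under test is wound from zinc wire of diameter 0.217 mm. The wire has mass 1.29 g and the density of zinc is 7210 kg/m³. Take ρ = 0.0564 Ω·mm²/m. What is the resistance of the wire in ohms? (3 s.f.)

7.38 Ω

ρ = 0.0564 Ω·mm²/m = 5.64×10^-8 Ω·m
A = π(d/2)² = π(1.0850e-04 m)² = 3.6984e-08 m²
L = m/(density·A) = 0.00129/(7210×3.6984e-08) = 4.838 m
R = ρL/A = (5.64×10^-8)(4.838)/(3.6984e-08) = 7.38 Ω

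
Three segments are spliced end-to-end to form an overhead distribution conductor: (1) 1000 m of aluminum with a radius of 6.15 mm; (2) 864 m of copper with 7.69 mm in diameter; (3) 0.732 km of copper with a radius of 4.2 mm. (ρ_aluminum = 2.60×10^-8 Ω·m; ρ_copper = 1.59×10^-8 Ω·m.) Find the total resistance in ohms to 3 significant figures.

0.725 Ω

Seg 1: A = πr² = π(6.1500e-03 m)² = 1.188e-04 m²
R_1 = (2.60×10^-8)(1000)/(1.188e-04) = 0.2188 Ω
Seg 2: A = π(d/2)² = π(3.8450e-03 m)² = 4.645e-05 m²
R_2 = (1.59×10^-8)(864)/(4.645e-05) = 0.2958 Ω
Seg 3: A = πr² = π(4.2000e-03 m)² = 5.542e-05 m²
R_3 = (1.59×10^-8)(732)/(5.542e-05) = 0.21 Ω
R_total = R_1 + R_2 + R_3 = 0.725 Ω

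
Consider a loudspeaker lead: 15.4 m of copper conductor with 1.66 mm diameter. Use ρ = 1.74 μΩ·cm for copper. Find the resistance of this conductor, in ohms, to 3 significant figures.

ρ = 1.74 μΩ·cm = 1.74×10^-8 Ω·m
A = π(d/2)² = π(8.3000e-04 m)² = 2.164e-06 m²
R = ρL/A = (1.74×10^-8)(15.4 m)/(2.164e-06 m²) = 0.124 Ω

0.124 Ω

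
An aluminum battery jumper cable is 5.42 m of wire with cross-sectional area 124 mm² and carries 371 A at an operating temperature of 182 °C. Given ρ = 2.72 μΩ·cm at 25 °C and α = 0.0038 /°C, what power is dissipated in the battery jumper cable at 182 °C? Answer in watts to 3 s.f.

ρ = 2.72 μΩ·cm = 2.72×10^-8 Ω·m
A = 124 mm² = 1.240e-04 m²
R₍25₎ = ρL/A = (2.72×10^-8)(5.42)/(1.240e-04) = 0.001189 Ω
R₍182₎ = R₍25₎(1 + αΔT) = 0.001189 × (1 + 0.0038×157) = 0.001898 Ω
P = I²R = (371)² × 0.001898 = 261 W

261 W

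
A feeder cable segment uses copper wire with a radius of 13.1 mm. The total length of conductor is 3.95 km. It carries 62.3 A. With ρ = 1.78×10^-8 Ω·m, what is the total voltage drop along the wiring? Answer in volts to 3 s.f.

8.12 V

A = πr² = π(1.3100e-02 m)² = 5.391e-04 m²
R = ρL/A = (1.78×10^-8)(3950)/(5.391e-04) = 0.1304 Ω
V = IR = 62.3 × 0.1304 = 8.12 V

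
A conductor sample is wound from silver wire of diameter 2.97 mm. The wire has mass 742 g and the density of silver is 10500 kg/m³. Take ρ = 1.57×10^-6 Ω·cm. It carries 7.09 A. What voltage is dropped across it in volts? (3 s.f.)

ρ = 1.57×10^-6 Ω·cm = 1.57×10^-8 Ω·m
A = π(d/2)² = π(1.4850e-03 m)² = 6.9279e-06 m²
L = m/(density·A) = 0.742/(10500×6.9279e-06) = 10.2 m
R = ρL/A = (1.57×10^-8)(10.2)/(6.9279e-06) = 0.02312 Ω
V = IR = 7.09 × 0.02312 = 0.164 V

0.164 V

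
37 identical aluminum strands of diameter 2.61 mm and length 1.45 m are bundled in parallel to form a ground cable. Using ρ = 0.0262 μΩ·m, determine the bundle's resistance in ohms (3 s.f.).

1.92×10^-4 Ω

ρ = 0.0262 μΩ·m = 2.62×10^-8 Ω·m
A_strand = π(1.3050e-03 m)² = 5.350e-06 m²
R_strand = ρL/A = (2.62×10^-8)(1.45)/(5.350e-06) = 0.007101 Ω
R_total = R_strand/N = 0.007101/37 = 1.92×10^-4 Ω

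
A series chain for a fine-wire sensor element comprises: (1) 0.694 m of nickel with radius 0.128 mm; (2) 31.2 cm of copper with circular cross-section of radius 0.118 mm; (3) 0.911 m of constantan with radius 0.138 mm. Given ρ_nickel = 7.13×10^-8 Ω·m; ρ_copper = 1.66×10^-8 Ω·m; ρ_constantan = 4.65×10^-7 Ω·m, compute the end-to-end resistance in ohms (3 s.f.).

Seg 1: A = πr² = π(1.2800e-04 m)² = 5.147e-08 m²
R_1 = (7.13×10^-8)(0.694)/(5.147e-08) = 0.9613 Ω
Seg 2: A = πr² = π(1.1800e-04 m)² = 4.374e-08 m²
R_2 = (1.66×10^-8)(0.312)/(4.374e-08) = 0.1184 Ω
Seg 3: A = πr² = π(1.3800e-04 m)² = 5.983e-08 m²
R_3 = (4.65×10^-7)(0.911)/(5.983e-08) = 7.08 Ω
R_total = R_1 + R_2 + R_3 = 8.16 Ω

8.16 Ω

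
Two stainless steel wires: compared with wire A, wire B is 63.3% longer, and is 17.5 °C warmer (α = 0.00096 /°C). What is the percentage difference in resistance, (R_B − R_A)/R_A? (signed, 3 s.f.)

66.0%

R ∝ ρL/d² with ρ ∝ (1+αΔT), so R_B/R_A = (1 + 63.3/100) × (1 + 0.00096×17.5)
= 1.633 × 1.017 = 1.66
(R_B − R_A)/R_A = 1.66 − 1 = 66.0%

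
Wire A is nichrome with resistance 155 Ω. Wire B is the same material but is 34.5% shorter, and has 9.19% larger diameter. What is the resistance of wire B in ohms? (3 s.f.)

85.2 Ω

R ∝ L/d², so R_B/R_A = (1 − 34.5/100) × (1 + 9.19/100)⁻²
= 0.655 × 0.8387 = 0.5494
R_B = 0.5494 × 155 = 85.2 Ω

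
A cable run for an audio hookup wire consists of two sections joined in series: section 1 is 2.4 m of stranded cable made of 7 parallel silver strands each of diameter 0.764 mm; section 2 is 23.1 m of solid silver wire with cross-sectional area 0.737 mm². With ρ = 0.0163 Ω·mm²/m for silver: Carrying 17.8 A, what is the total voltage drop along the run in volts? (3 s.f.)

ρ = 0.0163 Ω·mm²/m = 1.63×10^-8 Ω·m
Section 1: A_strand = π(3.8200e-04)² = 4.584e-07 m²; R₁ = ρL/(N·A_s) = (1.63×10^-8)(2.4)/(7×4.584e-07) = 0.01219 Ω
Section 2: A = 0.737 mm² = 7.370e-07 m²
R₂ = (1.63×10^-8)(23.1)/(7.370e-07) = 0.5109 Ω
R = R₁ + R₂ = 0.5231 Ω
V = IR = 17.8 × 0.5231 = 9.31 V

9.31 V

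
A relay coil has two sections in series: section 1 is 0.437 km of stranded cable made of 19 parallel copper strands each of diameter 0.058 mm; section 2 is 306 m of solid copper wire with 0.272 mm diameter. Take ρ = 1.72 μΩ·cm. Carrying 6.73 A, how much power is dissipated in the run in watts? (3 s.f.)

10900 W

ρ = 1.72 μΩ·cm = 1.72×10^-8 Ω·m
Section 1: A_strand = π(2.9000e-05)² = 2.642e-09 m²; R₁ = ρL/(N·A_s) = (1.72×10^-8)(437)/(19×2.642e-09) = 149.7 Ω
Section 2: A = π(d/2)² = π(1.3600e-04 m)² = 5.811e-08 m²
R₂ = (1.72×10^-8)(306)/(5.811e-08) = 90.58 Ω
R = R₁ + R₂ = 240.3 Ω
P = I²R = (6.73)² × 240.3 = 10900 W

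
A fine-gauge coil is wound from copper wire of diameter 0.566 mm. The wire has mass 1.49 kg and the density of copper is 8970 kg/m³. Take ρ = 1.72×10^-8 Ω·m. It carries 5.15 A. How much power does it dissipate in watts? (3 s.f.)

A = π(d/2)² = π(2.8300e-04 m)² = 2.5161e-07 m²
L = m/(density·A) = 1.49/(8970×2.5161e-07) = 660.2 m
R = ρL/A = (1.72×10^-8)(660.2)/(2.5161e-07) = 45.13 Ω
P = I²R = (5.15)² × 45.13 = 1200 W

1200 W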